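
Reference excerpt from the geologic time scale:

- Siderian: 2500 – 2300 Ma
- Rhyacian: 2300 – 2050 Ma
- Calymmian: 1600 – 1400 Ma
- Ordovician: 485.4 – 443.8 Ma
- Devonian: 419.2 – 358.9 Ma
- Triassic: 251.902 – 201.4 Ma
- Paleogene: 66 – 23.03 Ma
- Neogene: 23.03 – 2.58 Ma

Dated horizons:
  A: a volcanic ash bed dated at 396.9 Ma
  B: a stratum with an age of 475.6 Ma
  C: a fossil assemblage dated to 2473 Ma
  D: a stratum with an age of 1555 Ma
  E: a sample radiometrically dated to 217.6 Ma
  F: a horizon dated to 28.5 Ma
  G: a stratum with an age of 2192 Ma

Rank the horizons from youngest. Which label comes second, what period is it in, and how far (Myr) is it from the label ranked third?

E, in the Triassic; 179.3 million years to A

Sorted youngest-first by Ma: F (28.5), E (217.6), A (396.9), B (475.6), D (1555), G (2192), C (2473).
The second youngest is E at 217.6 Ma, which lies in 251.902–201.4 Ma: the Triassic.
The third youngest is A at 396.9 Ma; separation = |217.6 − 396.9| = 179.3 Myr.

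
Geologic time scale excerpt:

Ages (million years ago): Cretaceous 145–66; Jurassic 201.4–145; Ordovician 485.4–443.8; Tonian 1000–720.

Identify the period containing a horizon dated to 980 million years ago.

980 Ma lies between 1000 and 720 Ma, so it falls in the Tonian.

Tonian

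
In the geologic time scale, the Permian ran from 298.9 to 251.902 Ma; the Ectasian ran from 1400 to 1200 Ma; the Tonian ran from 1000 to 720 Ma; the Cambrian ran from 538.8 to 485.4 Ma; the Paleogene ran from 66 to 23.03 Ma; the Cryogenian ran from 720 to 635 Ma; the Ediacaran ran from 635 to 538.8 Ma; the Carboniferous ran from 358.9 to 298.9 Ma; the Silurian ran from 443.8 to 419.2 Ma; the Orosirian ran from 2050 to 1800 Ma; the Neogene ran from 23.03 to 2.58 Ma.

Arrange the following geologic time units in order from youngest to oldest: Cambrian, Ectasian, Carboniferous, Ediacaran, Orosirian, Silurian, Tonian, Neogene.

The oldest of these is Orosirian (starts 2050 Ma) and the youngest is Neogene (ends 2.58 Ma).
In between, by decreasing start age: Ectasian (1400), Tonian (1000), Ediacaran (635), Cambrian (538.8), Silurian (443.8), Carboniferous (358.9).
Listing youngest first means reversing that sequence.

Neogene → Carboniferous → Silurian → Cambrian → Ediacaran → Tonian → Ectasian → Orosirian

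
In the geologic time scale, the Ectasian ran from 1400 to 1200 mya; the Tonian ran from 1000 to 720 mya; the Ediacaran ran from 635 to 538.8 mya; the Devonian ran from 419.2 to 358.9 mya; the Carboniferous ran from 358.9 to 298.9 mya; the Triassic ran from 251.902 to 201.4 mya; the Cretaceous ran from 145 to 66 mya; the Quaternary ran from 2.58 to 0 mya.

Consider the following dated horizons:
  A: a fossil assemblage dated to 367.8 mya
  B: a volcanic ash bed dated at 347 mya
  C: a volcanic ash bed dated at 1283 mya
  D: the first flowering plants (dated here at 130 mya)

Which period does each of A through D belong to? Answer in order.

A — Devonian; B — Carboniferous; C — Ectasian; D — Cretaceous

A: 367.8 Ma lies in 419.2–358.9 Ma, so Devonian.
B: 347 Ma lies in 358.9–298.9 Ma, so Carboniferous.
C: 1283 Ma lies in 1400–1200 Ma, so Ectasian.
D: 130 Ma lies in 145–66 Ma, so Cretaceous.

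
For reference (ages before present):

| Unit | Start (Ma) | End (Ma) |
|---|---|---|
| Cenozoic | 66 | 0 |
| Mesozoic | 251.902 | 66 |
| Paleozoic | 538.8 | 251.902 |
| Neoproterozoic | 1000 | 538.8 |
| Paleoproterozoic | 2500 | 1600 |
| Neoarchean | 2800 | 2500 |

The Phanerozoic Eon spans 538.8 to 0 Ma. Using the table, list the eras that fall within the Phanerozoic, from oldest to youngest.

Eras with both bounds inside 538.8–0 Ma: Paleozoic (538.8–251.902), Mesozoic (251.902–66), Cenozoic (66–0).

Paleozoic, Mesozoic, Cenozoic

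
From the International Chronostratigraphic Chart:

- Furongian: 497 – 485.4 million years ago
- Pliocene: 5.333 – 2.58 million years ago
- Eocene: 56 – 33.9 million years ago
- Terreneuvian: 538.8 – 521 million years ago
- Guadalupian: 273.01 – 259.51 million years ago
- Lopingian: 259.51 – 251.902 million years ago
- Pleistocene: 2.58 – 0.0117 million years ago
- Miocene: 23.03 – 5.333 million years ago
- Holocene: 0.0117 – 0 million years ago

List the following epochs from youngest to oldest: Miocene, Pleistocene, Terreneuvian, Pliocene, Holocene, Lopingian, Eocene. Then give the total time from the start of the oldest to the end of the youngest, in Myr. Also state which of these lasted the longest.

Holocene → Pleistocene → Pliocene → Miocene → Eocene → Lopingian → Terreneuvian; total span 538.8 Myr; longest is Eocene

From the excerpt: Miocene 23.03–5.333; Pleistocene 2.58–0.0117; Terreneuvian 538.8–521; Pliocene 5.333–2.58; Holocene 0.0117–0; Lopingian 259.51–251.902; Eocene 56–33.9 (Ma).
Larger Ma is earlier, so the oldest is Terreneuvian and the youngest is Holocene; youngest to oldest: Holocene, Pleistocene, Pliocene, Miocene, Eocene, Lopingian, Terreneuvian.
Oldest start 538.8 minus youngest end 0 gives 538.8 Myr overall.
Individual lengths (start − end): Terreneuvian 17.8; Lopingian 7.608; Eocene 22.1; Miocene 17.697; Holocene 0.0117; Pleistocene 2.5683; Pliocene 2.753. The largest is Eocene at 22.1 Myr.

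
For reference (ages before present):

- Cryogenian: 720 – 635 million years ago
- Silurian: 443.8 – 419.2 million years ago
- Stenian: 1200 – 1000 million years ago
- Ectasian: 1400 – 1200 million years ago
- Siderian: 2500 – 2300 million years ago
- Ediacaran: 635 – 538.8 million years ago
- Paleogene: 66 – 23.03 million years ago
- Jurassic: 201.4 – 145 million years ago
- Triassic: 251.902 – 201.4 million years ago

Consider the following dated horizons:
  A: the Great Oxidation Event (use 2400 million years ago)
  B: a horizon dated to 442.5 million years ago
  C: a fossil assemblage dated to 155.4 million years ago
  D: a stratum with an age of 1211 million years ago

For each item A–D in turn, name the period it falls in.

A — Siderian; B — Silurian; C — Jurassic; D — Ectasian

A: 2400 Ma lies in 2500–2300 Ma, so Siderian.
B: 442.5 Ma lies in 443.8–419.2 Ma, so Silurian.
C: 155.4 Ma lies in 201.4–145 Ma, so Jurassic.
D: 1211 Ma lies in 1400–1200 Ma, so Ectasian.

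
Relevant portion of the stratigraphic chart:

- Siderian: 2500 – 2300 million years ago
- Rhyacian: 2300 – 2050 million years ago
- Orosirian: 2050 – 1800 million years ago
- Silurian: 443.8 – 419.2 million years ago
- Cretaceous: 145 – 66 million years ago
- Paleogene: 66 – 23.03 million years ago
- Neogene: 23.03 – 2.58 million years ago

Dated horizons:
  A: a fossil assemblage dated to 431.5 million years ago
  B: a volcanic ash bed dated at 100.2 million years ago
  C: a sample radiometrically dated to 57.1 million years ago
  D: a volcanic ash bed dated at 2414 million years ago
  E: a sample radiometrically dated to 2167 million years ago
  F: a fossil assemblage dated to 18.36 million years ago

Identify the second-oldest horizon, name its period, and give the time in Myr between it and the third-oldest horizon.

E, in the Rhyacian; 1735.5 million years to A

Larger Ma means older, so oldest first: D 2414 > E 2167 > A 431.5 > B 100.2 > C 57.1 > F 18.36.
Counting 2 along gives E (2167 Ma); the excerpt puts that inside the Rhyacian, 2300–2050 Ma.
Next in line is A (431.5 Ma), and 2167 − 431.5 = 1735.5 Myr.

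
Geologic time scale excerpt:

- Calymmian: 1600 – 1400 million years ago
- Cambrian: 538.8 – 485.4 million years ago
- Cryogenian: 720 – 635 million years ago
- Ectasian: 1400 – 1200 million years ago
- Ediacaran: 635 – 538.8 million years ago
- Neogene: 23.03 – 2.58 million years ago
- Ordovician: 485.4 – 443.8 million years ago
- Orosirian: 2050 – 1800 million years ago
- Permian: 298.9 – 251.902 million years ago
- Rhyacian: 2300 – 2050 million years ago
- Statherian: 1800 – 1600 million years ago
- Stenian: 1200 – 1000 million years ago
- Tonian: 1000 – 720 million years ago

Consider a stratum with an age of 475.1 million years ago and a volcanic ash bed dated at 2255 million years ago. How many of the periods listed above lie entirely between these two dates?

The older date is 2255 Ma and the younger is 475.1 Ma.
Periods with start < 2255 and end > 475.1 Ma: Orosirian (2050–1800), Statherian (1800–1600), Calymmian (1600–1400), Ectasian (1400–1200), Stenian (1200–1000), Tonian (1000–720), Cryogenian (720–635), Ediacaran (635–538.8), Cambrian (538.8–485.4).
That is 9 complete periods.

9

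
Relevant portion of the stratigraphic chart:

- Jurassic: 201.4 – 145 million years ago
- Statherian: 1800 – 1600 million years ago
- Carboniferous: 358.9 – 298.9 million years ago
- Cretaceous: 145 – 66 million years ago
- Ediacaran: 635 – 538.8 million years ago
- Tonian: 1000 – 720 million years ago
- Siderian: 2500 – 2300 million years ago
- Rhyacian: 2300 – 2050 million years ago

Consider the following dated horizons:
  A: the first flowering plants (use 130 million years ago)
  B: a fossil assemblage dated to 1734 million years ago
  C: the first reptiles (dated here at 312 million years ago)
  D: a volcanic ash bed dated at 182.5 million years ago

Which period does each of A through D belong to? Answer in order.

A: 130 Ma lies in 145–66 Ma, so Cretaceous.
B: 1734 Ma lies in 1800–1600 Ma, so Statherian.
C: 312 Ma lies in 358.9–298.9 Ma, so Carboniferous.
D: 182.5 Ma lies in 201.4–145 Ma, so Jurassic.

A — Cretaceous; B — Statherian; C — Carboniferous; D — Jurassic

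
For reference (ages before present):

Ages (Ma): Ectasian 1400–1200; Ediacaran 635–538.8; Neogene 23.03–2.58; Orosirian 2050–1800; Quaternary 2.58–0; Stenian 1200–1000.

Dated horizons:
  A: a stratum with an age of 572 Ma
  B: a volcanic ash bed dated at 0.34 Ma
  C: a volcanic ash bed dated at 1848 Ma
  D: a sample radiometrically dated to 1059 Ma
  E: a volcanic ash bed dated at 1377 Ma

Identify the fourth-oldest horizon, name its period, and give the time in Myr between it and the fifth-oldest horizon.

A, in the Ediacaran; 571.66 million years to B

Larger Ma means older, so oldest first: C 1848 > E 1377 > D 1059 > A 572 > B 0.34.
Counting 4 along gives A (572 Ma); the excerpt puts that inside the Ediacaran, 635–538.8 Ma.
Next in line is B (0.34 Ma), and 572 − 0.34 = 571.66 Myr.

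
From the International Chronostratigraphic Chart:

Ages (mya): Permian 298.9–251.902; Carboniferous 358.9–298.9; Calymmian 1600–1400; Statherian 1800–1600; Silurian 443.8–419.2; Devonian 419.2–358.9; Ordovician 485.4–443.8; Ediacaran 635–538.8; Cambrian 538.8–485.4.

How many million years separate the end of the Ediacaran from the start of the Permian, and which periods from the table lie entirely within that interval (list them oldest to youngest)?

239.9 million years; Cambrian, Ordovician, Silurian, Devonian, Carboniferous

The Ediacaran closes at 538.8 Ma and the Permian opens at 298.9 Ma, so the interval is 538.8 − 298.9 = 239.9 Myr.
A period fits inside if it starts at or after 538.8 Ma and ends at or before 298.9 Ma; oldest first that gives Cambrian, Ordovician, Silurian, Devonian, Carboniferous.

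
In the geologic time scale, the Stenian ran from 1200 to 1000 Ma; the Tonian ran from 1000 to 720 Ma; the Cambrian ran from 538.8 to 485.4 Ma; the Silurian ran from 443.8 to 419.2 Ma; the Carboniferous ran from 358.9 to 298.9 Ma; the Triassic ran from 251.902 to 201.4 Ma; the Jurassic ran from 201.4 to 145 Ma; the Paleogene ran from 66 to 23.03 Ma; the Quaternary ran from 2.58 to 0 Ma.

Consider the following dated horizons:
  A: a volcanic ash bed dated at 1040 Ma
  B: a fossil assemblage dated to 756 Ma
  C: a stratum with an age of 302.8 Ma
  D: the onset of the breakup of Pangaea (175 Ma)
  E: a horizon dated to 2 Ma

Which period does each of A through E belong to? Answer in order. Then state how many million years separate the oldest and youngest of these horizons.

A: 1040 Ma lies in 1200–1000 Ma, so Stenian.
B: 756 Ma lies in 1000–720 Ma, so Tonian.
C: 302.8 Ma lies in 358.9–298.9 Ma, so Carboniferous.
D: 175 Ma lies in 201.4–145 Ma, so Jurassic.
E: 2 Ma lies in 2.58–0 Ma, so Quaternary.
Oldest = 1040 Ma, youngest = 2 Ma → span 1038 Myr.

A — Stenian; B — Tonian; C — Carboniferous; D — Jurassic; E — Quaternary; span 1038 million years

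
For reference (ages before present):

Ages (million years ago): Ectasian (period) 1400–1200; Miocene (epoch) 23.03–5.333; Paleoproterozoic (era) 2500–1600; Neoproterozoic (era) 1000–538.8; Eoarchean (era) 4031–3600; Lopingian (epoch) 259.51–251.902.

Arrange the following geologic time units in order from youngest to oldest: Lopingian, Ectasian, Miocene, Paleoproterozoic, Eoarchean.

Miocene → Lopingian → Ectasian → Paleoproterozoic → Eoarchean

The oldest of these is Eoarchean (starts 4031 Ma) and the youngest is Miocene (ends 5.333 Ma).
In between, by decreasing start age: Paleoproterozoic (2500), Ectasian (1400), Lopingian (259.51).
Listing youngest first means reversing that sequence.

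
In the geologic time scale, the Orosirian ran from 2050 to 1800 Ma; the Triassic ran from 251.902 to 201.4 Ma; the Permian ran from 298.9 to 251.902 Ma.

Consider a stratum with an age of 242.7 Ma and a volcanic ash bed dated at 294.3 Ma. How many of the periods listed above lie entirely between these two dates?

Checking each listed span, none has both start < 294.3 Ma and end > 242.7 Ma — every period straddles one of the two dates or lies outside them — so the count is 0.

0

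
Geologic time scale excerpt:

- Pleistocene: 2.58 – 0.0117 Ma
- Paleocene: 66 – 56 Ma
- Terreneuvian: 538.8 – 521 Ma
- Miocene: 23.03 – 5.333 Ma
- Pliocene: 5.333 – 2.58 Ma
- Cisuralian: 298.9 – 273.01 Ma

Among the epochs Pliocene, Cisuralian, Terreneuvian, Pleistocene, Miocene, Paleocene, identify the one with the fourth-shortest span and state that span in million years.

Durations: Pliocene 2.753; Cisuralian 25.89; Terreneuvian 17.8; Pleistocene 2.5683; Miocene 17.697; Paleocene 10 Myr.
Sorted shortest-first: Pleistocene (2.5683), Pliocene (2.753), Paleocene (10), Miocene (17.697), Terreneuvian (17.8), Cisuralian (25.89).
The fourth shortest is Miocene at 17.697 Myr.

Miocene, 17.697 million years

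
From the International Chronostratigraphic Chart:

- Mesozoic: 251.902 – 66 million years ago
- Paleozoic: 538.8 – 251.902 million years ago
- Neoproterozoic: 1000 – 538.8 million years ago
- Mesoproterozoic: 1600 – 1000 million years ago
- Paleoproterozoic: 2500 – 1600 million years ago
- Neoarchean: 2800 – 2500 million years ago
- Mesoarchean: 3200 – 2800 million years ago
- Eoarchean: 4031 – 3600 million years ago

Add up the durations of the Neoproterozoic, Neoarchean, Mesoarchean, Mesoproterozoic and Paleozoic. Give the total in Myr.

2048.098 million years

Duration is start − end for each: (1000 − 538.8) + (2800 − 2500) + (3200 − 2800) + (1600 − 1000) + (538.8 − 251.902).
That is 461.2 + 300 + 400 + 600 + 286.898, which totals 2048.098 million years.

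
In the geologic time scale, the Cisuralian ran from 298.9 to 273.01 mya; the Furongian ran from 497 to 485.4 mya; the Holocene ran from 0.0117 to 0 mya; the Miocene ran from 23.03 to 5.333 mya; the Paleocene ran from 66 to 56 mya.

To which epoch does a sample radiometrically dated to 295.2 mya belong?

295.2 Ma lies between 298.9 and 273.01 Ma, so it falls in the Cisuralian.

Cisuralian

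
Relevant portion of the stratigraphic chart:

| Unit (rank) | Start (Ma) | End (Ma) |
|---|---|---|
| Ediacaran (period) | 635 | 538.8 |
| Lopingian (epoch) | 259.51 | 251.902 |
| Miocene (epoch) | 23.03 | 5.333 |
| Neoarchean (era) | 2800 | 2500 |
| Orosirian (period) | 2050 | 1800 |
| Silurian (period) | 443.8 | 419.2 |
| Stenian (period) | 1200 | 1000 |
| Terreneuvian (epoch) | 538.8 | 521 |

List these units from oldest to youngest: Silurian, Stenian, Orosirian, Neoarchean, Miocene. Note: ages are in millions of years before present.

Neoarchean → Orosirian → Stenian → Silurian → Miocene

Read off each span (Ma): Silurian 443.8–419.2; Stenian 1200–1000; Orosirian 2050–1800; Neoarchean 2800–2500; Miocene 23.03–5.333.
Larger Ma is older, so oldest→youngest is Neoarchean, Orosirian, Stenian, Silurian, Miocene.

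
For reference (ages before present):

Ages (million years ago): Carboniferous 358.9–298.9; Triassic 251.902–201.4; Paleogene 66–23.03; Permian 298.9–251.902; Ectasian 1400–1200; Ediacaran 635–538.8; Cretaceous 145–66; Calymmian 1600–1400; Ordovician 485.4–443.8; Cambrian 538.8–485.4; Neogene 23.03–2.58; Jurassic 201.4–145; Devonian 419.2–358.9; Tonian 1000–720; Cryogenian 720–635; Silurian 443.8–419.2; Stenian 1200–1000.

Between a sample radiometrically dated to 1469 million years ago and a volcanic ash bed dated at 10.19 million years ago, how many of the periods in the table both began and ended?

15

1469 Ma sits inside the Calymmian (1600–1400) and 10.19 Ma inside the Neogene (23.03–2.58); neither of those is wholly between the two dates.
The listed periods lying completely between them are Ectasian, Stenian, Tonian, Cryogenian, Ediacaran, Cambrian, Ordovician, Silurian, Devonian, Carboniferous, Permian, Triassic, Jurassic, Cretaceous, Paleogene — 15 in all.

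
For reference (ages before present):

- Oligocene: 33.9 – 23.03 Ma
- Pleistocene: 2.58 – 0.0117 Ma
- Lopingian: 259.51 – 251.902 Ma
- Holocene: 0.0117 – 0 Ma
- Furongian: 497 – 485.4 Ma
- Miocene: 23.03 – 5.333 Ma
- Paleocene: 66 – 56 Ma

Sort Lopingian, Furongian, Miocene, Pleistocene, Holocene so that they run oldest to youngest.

Read off each span (Ma): Lopingian 259.51–251.902; Furongian 497–485.4; Miocene 23.03–5.333; Pleistocene 2.58–0.0117; Holocene 0.0117–0.
Larger Ma is older, so oldest→youngest is Furongian, Lopingian, Miocene, Pleistocene, Holocene.

Furongian → Lopingian → Miocene → Pleistocene → Holocene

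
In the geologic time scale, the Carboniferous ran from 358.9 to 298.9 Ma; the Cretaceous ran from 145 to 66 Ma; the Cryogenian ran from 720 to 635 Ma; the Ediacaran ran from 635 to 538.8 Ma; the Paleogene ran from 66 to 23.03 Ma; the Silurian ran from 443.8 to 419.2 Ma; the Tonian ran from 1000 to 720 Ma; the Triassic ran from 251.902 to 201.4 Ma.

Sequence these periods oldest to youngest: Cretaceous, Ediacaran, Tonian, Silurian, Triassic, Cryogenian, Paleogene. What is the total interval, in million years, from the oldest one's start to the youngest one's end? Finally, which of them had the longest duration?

From the excerpt: Cretaceous 145–66; Ediacaran 635–538.8; Tonian 1000–720; Silurian 443.8–419.2; Triassic 251.902–201.4; Cryogenian 720–635; Paleogene 66–23.03 (Ma).
Larger Ma is earlier, so the oldest is Tonian and the youngest is Paleogene; oldest to youngest: Tonian, Cryogenian, Ediacaran, Silurian, Triassic, Cretaceous, Paleogene.
Oldest start 1000 minus youngest end 23.03 gives 976.97 Myr overall.
Individual lengths (start − end): Cryogenian 85; Ediacaran 96.2; Silurian 24.6; Paleogene 42.97; Triassic 50.502; Tonian 280; Cretaceous 79. The largest is Tonian at 280 Myr.

Tonian, Cryogenian, Ediacaran, Silurian, Triassic, Cretaceous, Paleogene; total span 976.97 Myr; longest is Tonian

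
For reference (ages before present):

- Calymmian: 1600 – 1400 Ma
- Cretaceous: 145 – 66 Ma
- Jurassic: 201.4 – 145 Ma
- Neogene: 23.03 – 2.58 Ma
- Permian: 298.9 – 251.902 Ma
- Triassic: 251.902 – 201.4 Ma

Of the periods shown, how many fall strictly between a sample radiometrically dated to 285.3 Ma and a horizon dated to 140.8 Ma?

The older date is 285.3 Ma and the younger is 140.8 Ma.
Periods with start < 285.3 and end > 140.8 Ma: Triassic (251.902–201.4), Jurassic (201.4–145).
That is 2 complete periods.

2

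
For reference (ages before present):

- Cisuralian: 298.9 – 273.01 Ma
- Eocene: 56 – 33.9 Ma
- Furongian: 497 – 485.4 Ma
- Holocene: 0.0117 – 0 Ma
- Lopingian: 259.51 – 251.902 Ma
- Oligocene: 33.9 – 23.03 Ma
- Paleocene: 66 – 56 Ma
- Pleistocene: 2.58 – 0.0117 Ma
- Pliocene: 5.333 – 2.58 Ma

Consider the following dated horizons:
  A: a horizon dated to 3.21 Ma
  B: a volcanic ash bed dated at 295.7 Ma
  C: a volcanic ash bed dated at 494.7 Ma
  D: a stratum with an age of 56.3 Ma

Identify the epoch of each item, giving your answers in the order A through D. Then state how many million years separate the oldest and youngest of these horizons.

Match each age against the start–end ranges in the excerpt: A = 3.21 Ma → Pliocene (5.333–2.58); B = 295.7 Ma → Cisuralian (298.9–273.01); C = 494.7 Ma → Furongian (497–485.4); D = 56.3 Ma → Paleocene (66–56).
The largest age is 494.7 Ma and the smallest is 3.21 Ma; their difference is 491.49 Myr.

A — Pliocene; B — Cisuralian; C — Furongian; D — Paleocene; span 491.49 million years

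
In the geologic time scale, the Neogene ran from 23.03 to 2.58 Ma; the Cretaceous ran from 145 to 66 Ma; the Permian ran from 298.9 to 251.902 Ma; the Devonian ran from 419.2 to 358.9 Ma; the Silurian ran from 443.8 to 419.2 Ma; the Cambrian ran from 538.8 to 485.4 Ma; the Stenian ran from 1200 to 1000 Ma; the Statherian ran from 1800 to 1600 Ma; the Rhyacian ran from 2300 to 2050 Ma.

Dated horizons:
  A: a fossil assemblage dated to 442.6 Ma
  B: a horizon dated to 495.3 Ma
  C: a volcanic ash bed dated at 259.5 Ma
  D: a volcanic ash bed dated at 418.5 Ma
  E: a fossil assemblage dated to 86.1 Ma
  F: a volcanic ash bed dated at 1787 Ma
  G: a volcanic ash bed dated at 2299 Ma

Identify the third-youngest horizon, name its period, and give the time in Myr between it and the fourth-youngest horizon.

D, in the Devonian; 24.1 million years to A

Sorted youngest-first by Ma: E (86.1), C (259.5), D (418.5), A (442.6), B (495.3), F (1787), G (2299).
The third youngest is D at 418.5 Ma, which lies in 419.2–358.9 Ma: the Devonian.
The fourth youngest is A at 442.6 Ma; separation = |418.5 − 442.6| = 24.1 Myr.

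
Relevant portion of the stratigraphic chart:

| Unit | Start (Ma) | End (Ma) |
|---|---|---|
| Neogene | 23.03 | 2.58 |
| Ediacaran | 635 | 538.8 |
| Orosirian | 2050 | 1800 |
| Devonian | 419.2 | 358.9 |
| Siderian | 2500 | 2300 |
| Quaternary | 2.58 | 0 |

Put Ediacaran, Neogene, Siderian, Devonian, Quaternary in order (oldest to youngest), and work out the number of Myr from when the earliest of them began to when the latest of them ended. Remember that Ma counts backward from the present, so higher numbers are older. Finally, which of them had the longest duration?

Start ages (Ma): Siderian 2500, Ediacaran 635, Devonian 419.2, Neogene 23.03, Quaternary 2.58.
Ordered oldest to youngest: Siderian, Ediacaran, Devonian, Neogene, Quaternary.
Span = 2500 − 0 = 2500 Myr.
Durations: Quaternary 2.58, Ediacaran 96.2, Devonian 60.3, Siderian 200, Neogene 20.45 → longest is Siderian (200 Myr).

Siderian, Ediacaran, Devonian, Neogene, Quaternary; total span 2500 Myr; longest is Siderian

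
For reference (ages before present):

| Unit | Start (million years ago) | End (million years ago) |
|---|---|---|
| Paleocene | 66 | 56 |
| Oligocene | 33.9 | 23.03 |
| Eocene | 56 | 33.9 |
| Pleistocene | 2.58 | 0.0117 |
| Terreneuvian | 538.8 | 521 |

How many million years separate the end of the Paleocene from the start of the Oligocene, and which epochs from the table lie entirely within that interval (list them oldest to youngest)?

22.1 million years; Eocene

End of Paleocene = 56 Ma; start of Oligocene = 33.9 Ma.
Gap = 56 − 33.9 = 22.1 Myr.
Epochs wholly inside 56–33.9 Ma: Eocene (56–33.9).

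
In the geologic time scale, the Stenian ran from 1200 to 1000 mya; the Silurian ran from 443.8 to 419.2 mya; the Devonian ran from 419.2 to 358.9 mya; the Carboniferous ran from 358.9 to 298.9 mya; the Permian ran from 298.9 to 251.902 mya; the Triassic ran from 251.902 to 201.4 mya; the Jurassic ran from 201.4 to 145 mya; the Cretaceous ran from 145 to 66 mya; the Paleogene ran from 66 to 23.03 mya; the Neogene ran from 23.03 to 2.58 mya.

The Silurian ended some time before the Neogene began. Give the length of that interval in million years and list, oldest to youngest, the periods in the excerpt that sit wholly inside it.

End of Silurian = 419.2 Ma; start of Neogene = 23.03 Ma.
Gap = 419.2 − 23.03 = 396.17 Myr.
Periods wholly inside 419.2–23.03 Ma: Devonian (419.2–358.9), Carboniferous (358.9–298.9), Permian (298.9–251.902), Triassic (251.902–201.4), Jurassic (201.4–145), Cretaceous (145–66), Paleogene (66–23.03).

396.17 million years; Devonian, Carboniferous, Permian, Triassic, Jurassic, Cretaceous, Paleogene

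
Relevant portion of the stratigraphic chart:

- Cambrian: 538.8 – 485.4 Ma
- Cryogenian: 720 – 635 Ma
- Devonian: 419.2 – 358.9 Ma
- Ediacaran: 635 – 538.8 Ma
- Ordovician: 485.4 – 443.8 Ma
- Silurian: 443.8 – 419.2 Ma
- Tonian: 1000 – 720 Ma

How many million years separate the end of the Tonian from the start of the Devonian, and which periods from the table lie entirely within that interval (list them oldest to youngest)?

300.8 million years; Cryogenian, Ediacaran, Cambrian, Ordovician, Silurian

End of Tonian = 720 Ma; start of Devonian = 419.2 Ma.
Gap = 720 − 419.2 = 300.8 Myr.
Periods wholly inside 720–419.2 Ma: Cryogenian (720–635), Ediacaran (635–538.8), Cambrian (538.8–485.4), Ordovician (485.4–443.8), Silurian (443.8–419.2).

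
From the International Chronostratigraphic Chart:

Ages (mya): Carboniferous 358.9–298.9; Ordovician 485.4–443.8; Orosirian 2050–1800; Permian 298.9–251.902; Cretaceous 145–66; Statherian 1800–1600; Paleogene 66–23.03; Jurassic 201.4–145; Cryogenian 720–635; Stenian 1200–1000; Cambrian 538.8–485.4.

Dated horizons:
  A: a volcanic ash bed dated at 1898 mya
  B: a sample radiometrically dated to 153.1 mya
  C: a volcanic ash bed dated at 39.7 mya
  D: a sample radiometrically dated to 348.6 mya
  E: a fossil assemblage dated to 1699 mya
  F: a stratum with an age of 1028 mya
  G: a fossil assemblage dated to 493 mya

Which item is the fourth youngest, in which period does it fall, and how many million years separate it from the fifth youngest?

G, in the Cambrian; 535 million years to F

Smaller Ma means younger, so youngest first: C 39.7 < B 153.1 < D 348.6 < G 493 < F 1028 < E 1699 < A 1898.
Counting 4 along gives G (493 Ma); the excerpt puts that inside the Cambrian, 538.8–485.4 Ma.
Next in line is F (1028 Ma), and 1028 − 493 = 535 Myr.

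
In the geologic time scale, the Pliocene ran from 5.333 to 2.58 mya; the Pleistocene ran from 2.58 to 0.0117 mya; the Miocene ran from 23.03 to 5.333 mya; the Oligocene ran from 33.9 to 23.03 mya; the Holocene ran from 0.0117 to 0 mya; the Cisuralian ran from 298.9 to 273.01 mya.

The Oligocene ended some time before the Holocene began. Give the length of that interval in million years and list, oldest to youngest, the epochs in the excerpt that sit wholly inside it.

23.0183 million years; Miocene, Pliocene, Pleistocene

The Oligocene closes at 23.03 Ma and the Holocene opens at 0.0117 Ma, so the interval is 23.03 − 0.0117 = 23.0183 Myr.
An epoch fits inside if it starts at or after 23.03 Ma and ends at or before 0.0117 Ma; oldest first that gives Miocene, Pliocene, Pleistocene.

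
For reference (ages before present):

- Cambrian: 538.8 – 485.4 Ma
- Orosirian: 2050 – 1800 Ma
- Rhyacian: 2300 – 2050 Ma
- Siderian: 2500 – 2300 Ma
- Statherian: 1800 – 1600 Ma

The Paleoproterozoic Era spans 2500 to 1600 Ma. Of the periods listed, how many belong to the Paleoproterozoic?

4

Periods inside 2500–1600 Ma: Siderian, Rhyacian, Orosirian, Statherian — 4 in total.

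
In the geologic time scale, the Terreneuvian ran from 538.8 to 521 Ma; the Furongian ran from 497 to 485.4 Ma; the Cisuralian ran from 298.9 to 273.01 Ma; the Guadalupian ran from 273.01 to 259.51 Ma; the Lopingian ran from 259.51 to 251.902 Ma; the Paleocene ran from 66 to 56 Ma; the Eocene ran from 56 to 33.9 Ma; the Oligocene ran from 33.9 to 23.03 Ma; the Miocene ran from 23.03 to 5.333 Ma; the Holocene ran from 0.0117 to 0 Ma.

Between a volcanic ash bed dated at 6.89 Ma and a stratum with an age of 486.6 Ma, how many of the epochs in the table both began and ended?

6

486.6 Ma sits inside the Furongian (497–485.4) and 6.89 Ma inside the Miocene (23.03–5.333); neither of those is wholly between the two dates.
The listed epochs lying completely between them are Cisuralian, Guadalupian, Lopingian, Paleocene, Eocene, Oligocene — 6 in all.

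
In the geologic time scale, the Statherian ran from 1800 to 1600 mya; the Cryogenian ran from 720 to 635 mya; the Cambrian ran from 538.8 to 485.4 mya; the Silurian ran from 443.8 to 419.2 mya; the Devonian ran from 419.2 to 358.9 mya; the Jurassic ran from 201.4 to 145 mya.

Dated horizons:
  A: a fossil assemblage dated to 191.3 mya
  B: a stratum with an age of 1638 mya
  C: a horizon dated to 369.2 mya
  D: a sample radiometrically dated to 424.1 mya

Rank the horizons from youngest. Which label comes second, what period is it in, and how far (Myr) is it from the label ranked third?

Smaller Ma means younger, so youngest first: A 191.3 < C 369.2 < D 424.1 < B 1638.
Counting 2 along gives C (369.2 Ma); the excerpt puts that inside the Devonian, 419.2–358.9 Ma.
Next in line is D (424.1 Ma), and 424.1 − 369.2 = 54.9 Myr.

C, in the Devonian; 54.9 million years to D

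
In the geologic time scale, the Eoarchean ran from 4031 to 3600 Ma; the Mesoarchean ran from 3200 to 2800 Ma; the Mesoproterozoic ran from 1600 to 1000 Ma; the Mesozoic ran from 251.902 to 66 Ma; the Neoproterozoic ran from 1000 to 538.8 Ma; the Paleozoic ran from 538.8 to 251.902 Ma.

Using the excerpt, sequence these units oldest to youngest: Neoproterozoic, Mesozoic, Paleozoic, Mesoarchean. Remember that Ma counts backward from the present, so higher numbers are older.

Sorting by start age (descending Ma, since larger Ma = older): Mesoarchean start 3200, Neoproterozoic start 1000, Paleozoic start 538.8, Mesozoic start 251.902.

Mesoarchean → Neoproterozoic → Paleozoic → Mesozoic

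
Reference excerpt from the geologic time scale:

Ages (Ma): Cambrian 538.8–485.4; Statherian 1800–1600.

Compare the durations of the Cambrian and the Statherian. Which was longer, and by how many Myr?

Statherian, by 146.6 million years

Cambrian: 538.8 − 485.4 = 53.4 Myr.
Statherian: 1800 − 1600 = 200 Myr.
Difference: 200 − 53.4 = 146.6 Myr, so the Statherian was longer.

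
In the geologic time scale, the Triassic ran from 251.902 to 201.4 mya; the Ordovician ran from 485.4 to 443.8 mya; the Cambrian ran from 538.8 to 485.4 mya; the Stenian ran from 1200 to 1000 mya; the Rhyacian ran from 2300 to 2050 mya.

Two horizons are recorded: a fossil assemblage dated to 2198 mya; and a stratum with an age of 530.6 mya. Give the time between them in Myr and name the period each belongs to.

Elapsed time: 2198 − 530.6 = 1667.4 Myr.
2198 Ma lies within 2300–2050 Ma: Rhyacian.
530.6 Ma lies within 538.8–485.4 Ma: Cambrian.

1667.4 million years apart; the first in the Rhyacian, the second in the Cambrian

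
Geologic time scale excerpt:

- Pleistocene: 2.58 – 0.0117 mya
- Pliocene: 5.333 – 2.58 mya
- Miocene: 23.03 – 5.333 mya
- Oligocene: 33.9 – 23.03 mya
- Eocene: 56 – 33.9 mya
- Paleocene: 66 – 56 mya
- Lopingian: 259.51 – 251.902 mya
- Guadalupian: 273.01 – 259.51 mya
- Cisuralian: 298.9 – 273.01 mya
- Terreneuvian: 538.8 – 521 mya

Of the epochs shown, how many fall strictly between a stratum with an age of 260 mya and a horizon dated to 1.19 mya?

260 Ma sits inside the Guadalupian (273.01–259.51) and 1.19 Ma inside the Pleistocene (2.58–0.0117); neither of those is wholly between the two dates.
The listed epochs lying completely between them are Lopingian, Paleocene, Eocene, Oligocene, Miocene, Pliocene — 6 in all.

6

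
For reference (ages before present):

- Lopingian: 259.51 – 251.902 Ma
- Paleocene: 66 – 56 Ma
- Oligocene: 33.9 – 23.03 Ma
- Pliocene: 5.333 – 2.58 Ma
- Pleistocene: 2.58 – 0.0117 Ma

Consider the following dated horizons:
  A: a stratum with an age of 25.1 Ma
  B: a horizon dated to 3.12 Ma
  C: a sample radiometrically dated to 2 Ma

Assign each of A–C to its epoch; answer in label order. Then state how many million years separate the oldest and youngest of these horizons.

A — Oligocene; B — Pliocene; C — Pleistocene; span 23.1 million years

Match each age against the start–end ranges in the excerpt: A = 25.1 Ma → Oligocene (33.9–23.03); B = 3.12 Ma → Pliocene (5.333–2.58); C = 2 Ma → Pleistocene (2.58–0.0117).
The largest age is 25.1 Ma and the smallest is 2 Ma; their difference is 23.1 Myr.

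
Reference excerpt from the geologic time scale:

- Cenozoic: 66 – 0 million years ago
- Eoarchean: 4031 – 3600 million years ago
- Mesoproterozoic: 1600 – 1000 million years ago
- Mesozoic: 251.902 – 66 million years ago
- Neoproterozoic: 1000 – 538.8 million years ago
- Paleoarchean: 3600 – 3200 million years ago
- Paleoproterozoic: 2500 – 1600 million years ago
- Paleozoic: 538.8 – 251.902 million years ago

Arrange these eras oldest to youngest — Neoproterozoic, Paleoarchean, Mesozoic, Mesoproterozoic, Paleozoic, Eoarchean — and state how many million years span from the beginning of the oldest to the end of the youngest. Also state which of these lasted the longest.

Eoarchean, Paleoarchean, Mesoproterozoic, Neoproterozoic, Paleozoic, Mesozoic; total span 3965 Myr; longest is Mesoproterozoic

Start ages (Ma): Eoarchean 4031, Paleoarchean 3600, Mesoproterozoic 1600, Neoproterozoic 1000, Paleozoic 538.8, Mesozoic 251.902.
Ordered oldest to youngest: Eoarchean, Paleoarchean, Mesoproterozoic, Neoproterozoic, Paleozoic, Mesozoic.
Span = 4031 − 66 = 3965 Myr.
Durations: Mesozoic 185.902, Eoarchean 431, Paleozoic 286.898, Mesoproterozoic 600, Neoproterozoic 461.2, Paleoarchean 400 → longest is Mesoproterozoic (600 Myr).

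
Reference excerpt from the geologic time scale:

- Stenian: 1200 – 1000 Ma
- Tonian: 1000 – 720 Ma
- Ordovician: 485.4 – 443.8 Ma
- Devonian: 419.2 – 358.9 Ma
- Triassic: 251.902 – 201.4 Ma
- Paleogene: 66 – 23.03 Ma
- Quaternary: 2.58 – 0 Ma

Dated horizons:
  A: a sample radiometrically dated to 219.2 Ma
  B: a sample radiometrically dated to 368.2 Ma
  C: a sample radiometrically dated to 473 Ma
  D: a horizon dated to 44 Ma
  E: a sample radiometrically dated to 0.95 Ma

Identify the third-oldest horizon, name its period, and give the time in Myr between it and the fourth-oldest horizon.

A, in the Triassic; 175.2 million years to D

Larger Ma means older, so oldest first: C 473 > B 368.2 > A 219.2 > D 44 > E 0.95.
Counting 3 along gives A (219.2 Ma); the excerpt puts that inside the Triassic, 251.902–201.4 Ma.
Next in line is D (44 Ma), and 219.2 − 44 = 175.2 Myr.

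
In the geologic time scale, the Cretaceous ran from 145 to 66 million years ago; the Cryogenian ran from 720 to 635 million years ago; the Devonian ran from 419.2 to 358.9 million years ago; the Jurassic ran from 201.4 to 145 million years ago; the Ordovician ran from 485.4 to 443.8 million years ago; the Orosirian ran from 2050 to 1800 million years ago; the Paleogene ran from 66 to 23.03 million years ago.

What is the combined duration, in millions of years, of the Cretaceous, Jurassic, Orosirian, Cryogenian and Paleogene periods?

Each duration: Cretaceous = 79; Jurassic = 56.4; Orosirian = 250; Cryogenian = 85; Paleogene = 42.97.
Sum: 79 + 56.4 + 250 + 85 + 42.97 = 513.37 Myr.

513.37 million years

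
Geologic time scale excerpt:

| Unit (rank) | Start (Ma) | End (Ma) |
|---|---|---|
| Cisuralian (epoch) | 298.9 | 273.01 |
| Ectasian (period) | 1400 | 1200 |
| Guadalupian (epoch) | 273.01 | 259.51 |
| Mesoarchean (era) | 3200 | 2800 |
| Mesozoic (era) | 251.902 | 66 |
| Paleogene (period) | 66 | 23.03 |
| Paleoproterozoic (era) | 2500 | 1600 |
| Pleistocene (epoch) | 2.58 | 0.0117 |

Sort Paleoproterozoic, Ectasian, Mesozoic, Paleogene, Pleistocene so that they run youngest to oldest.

Pleistocene, Paleogene, Mesozoic, Ectasian, Paleoproterozoic

Read off each span (Ma): Paleoproterozoic 2500–1600; Ectasian 1400–1200; Mesozoic 251.902–66; Paleogene 66–23.03; Pleistocene 2.58–0.0117.
Larger Ma is older, so oldest→youngest is Paleoproterozoic, Ectasian, Mesozoic, Paleogene, Pleistocene; reverse it for youngest→oldest.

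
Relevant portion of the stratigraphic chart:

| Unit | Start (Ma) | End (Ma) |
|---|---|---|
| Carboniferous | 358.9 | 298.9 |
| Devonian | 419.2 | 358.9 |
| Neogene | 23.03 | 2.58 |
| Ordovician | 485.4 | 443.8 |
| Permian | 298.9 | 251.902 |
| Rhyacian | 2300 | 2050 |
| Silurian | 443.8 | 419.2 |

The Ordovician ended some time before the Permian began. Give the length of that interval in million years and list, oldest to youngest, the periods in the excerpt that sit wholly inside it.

The Ordovician closes at 443.8 Ma and the Permian opens at 298.9 Ma, so the interval is 443.8 − 298.9 = 144.9 Myr.
A period fits inside if it starts at or after 443.8 Ma and ends at or before 298.9 Ma; oldest first that gives Silurian, Devonian, Carboniferous.

144.9 million years; Silurian, Devonian, Carboniferous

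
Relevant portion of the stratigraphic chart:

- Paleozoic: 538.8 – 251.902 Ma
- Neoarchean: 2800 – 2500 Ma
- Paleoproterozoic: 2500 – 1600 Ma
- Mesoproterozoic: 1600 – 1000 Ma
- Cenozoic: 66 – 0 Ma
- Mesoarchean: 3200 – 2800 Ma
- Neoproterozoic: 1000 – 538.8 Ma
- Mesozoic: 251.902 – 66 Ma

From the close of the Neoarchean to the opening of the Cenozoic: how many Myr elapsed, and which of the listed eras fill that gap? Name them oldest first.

2434 million years; Paleoproterozoic, Mesoproterozoic, Neoproterozoic, Paleozoic, Mesozoic

End of Neoarchean = 2500 Ma; start of Cenozoic = 66 Ma.
Gap = 2500 − 66 = 2434 Myr.
Eras wholly inside 2500–66 Ma: Paleoproterozoic (2500–1600), Mesoproterozoic (1600–1000), Neoproterozoic (1000–538.8), Paleozoic (538.8–251.902), Mesozoic (251.902–66).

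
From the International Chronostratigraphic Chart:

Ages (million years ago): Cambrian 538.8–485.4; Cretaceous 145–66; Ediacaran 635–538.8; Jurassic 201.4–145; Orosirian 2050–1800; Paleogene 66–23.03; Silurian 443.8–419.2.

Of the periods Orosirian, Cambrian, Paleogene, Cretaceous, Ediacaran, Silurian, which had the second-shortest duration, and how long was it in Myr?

Paleogene, 42.97 million years

Durations: Orosirian 250; Cambrian 53.4; Paleogene 42.97; Cretaceous 79; Ediacaran 96.2; Silurian 24.6 Myr.
Sorted shortest-first: Silurian (24.6), Paleogene (42.97), Cambrian (53.4), Cretaceous (79), Ediacaran (96.2), Orosirian (250).
The second shortest is Paleogene at 42.97 Myr.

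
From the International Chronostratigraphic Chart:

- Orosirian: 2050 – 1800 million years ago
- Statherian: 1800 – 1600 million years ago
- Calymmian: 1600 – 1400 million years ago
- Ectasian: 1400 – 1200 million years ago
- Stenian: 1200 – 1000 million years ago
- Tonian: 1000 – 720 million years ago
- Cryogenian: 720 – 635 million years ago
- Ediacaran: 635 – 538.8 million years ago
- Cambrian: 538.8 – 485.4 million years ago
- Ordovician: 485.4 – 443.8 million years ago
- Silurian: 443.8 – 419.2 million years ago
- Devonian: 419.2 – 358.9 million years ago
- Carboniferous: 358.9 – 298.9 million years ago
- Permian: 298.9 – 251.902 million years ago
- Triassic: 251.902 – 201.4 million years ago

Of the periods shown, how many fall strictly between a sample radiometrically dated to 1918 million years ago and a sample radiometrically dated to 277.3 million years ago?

12

The older date is 1918 Ma and the younger is 277.3 Ma.
Periods with start < 1918 and end > 277.3 Ma: Statherian (1800–1600), Calymmian (1600–1400), Ectasian (1400–1200), Stenian (1200–1000), Tonian (1000–720), Cryogenian (720–635), Ediacaran (635–538.8), Cambrian (538.8–485.4), Ordovician (485.4–443.8), Silurian (443.8–419.2), Devonian (419.2–358.9), Carboniferous (358.9–298.9).
That is 12 complete periods.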